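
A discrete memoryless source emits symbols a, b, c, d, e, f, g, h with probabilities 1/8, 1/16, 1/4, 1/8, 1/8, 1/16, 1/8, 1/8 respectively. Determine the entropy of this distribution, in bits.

2.875 bits

Each probability is a power of 1/2, so log₂(1/p) is an integer.
H = Σ p·log₂(1/p) = 1/8·3 + 1/16·4 + 1/4·2 + 1/8·3 + 1/8·3 + 1/16·4 + 1/8·3 + 1/8·3 = 2.875 bits.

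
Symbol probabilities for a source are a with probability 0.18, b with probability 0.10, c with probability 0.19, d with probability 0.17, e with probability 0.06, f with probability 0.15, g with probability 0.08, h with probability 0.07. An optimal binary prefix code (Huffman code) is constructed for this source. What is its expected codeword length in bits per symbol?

Repeatedly combine the two least-probable nodes; the expected code length is the sum of the merged weights.
merge 3/50 + 7/100 → 13/100
merge 2/25 + 1/10 → 9/50
merge 13/100 + 3/20 → 7/25
merge 17/100 + 9/50 → 7/20
merge 9/50 + 19/100 → 37/100
merge 7/25 + 7/20 → 63/100
merge 37/100 + 63/100 → 1
L = 13/100 + 9/50 + 7/25 + 7/20 + 37/100 + 63/100 + 1 = 147/50 = 2.94 bits/symbol.

2.94 bits/symbol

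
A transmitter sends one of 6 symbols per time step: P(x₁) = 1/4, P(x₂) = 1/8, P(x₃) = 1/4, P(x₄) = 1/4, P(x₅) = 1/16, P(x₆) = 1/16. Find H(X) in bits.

Each probability is a power of 1/2, so log₂(1/p) is an integer.
H = Σ p·log₂(1/p) = 1/4·2 + 1/8·3 + 1/4·2 + 1/4·2 + 1/16·4 + 1/16·4 = 2.375 bits.

2.375 bits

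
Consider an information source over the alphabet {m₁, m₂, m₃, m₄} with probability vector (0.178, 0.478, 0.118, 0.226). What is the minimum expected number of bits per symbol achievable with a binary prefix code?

1.818 bits/symbol

Repeatedly combine the two least-probable nodes; the expected code length is the sum of the merged weights.
merge 59/500 + 89/500 → 37/125
merge 113/500 + 37/125 → 261/500
merge 239/500 + 261/500 → 1
L = 37/125 + 261/500 + 1 = 909/500 = 1.818 bits/symbol.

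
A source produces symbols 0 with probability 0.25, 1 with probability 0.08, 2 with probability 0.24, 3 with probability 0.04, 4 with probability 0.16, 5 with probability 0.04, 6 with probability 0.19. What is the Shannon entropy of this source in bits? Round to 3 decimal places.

H = −Σ pᵢ log₂ pᵢ.
−0.25·log₂(0.25) = 0.5000
−0.08·log₂(0.08) = 0.2915
−0.24·log₂(0.24) = 0.4941
−0.04·log₂(0.04) = 0.1858
−0.16·log₂(0.16) = 0.4230
−0.04·log₂(0.04) = 0.1858
−0.19·log₂(0.19) = 0.4552
Sum ≈ 2.5354 → 2.535 bits.

2.535 bits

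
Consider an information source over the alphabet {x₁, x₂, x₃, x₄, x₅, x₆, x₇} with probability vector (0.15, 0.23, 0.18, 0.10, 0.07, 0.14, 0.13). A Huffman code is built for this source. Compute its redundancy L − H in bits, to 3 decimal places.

0.036 bits

Entropy H = −Σ p log₂ p ≈ 2.7240 bits.
Huffman merges: 7/100+1/10→17/100; 13/100+7/50→27/100; 3/20+17/100→8/25; 9/50+23/100→41/100; 27/100+8/25→59/100; 41/100+59/100→1. L = 69/25 ≈ 2.7600.
L − H = 2.7600 − 2.7240 = 0.036 bits.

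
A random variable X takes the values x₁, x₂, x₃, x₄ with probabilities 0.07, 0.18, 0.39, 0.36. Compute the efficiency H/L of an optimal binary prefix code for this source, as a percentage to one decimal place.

Entropy H = −Σ p log₂ p ≈ 1.7743 bits.
Huffman merges: 7/100+9/50→1/4; 1/4+9/25→61/100; 39/100+61/100→1. L = 93/50 ≈ 1.8600.
Efficiency = H/L = 1.7743/1.8600 = 95.4%.

95.4%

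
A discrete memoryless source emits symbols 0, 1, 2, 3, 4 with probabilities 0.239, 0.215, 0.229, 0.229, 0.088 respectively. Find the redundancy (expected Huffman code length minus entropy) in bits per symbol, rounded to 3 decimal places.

0.050 bits

Entropy H = −Σ p log₂ p ≈ 2.2528 bits.
Huffman merges: 11/125+43/200→303/1000; 229/1000+229/1000→229/500; 239/1000+303/1000→271/500; 229/500+271/500→1. L = 2303/1000 ≈ 2.3030.
L − H = 2.3030 − 2.2528 = 0.050 bits.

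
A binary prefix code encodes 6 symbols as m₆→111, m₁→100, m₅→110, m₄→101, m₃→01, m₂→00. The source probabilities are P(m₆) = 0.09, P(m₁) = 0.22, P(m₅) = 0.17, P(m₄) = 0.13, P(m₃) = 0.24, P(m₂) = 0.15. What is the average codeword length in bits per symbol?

L̄ = Σ pᵢ·ℓᵢ = 0.09·3 + 0.22·3 + 0.17·3 + 0.13·3 + 0.24·2 + 0.15·2 = 2.61 bits/symbol.

2.61 bits/symbol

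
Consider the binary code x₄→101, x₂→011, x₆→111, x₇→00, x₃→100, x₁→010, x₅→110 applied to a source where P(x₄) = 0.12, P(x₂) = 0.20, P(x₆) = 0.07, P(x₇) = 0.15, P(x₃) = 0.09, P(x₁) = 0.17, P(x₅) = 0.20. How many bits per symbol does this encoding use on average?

2.85 bits/symbol

L̄ = Σ pᵢ·ℓᵢ = 0.12·3 + 0.20·3 + 0.07·3 + 0.15·2 + 0.09·3 + 0.17·3 + 0.20·3 = 2.85 bits/symbol.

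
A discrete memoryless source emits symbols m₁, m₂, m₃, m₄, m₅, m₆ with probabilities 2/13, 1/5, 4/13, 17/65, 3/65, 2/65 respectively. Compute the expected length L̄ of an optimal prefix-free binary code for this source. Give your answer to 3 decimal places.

Repeatedly combine the two least-probable nodes; the expected code length is the sum of the merged weights.
merge 2/65 + 3/65 → 1/13
merge 1/13 + 2/13 → 3/13
merge 1/5 + 3/13 → 28/65
merge 17/65 + 4/13 → 37/65
merge 28/65 + 37/65 → 1
L = 1/13 + 3/13 + 28/65 + 37/65 + 1 = 30/13 ≈ 2.308 bits/symbol.

2.308 bits/symbol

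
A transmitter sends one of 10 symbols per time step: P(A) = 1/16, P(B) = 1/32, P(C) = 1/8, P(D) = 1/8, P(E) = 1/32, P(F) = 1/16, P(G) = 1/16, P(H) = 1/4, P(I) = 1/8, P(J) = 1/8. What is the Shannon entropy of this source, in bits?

3.0625 bits

Each probability is a power of 1/2, so log₂(1/p) is an integer.
H = Σ p·log₂(1/p) = 1/16·4 + 1/32·5 + 1/8·3 + 1/8·3 + 1/32·5 + 1/16·4 + 1/16·4 + 1/4·2 + 1/8·3 + 1/8·3 = 3.0625 bits.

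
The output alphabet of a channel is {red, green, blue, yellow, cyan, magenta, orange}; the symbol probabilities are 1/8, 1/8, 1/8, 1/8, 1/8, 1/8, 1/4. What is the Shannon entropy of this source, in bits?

Each probability is a power of 1/2, so log₂(1/p) is an integer.
H = Σ p·log₂(1/p) = 1/8·3 + 1/8·3 + 1/8·3 + 1/8·3 + 1/8·3 + 1/8·3 + 1/4·2 = 2.75 bits.

2.75 bits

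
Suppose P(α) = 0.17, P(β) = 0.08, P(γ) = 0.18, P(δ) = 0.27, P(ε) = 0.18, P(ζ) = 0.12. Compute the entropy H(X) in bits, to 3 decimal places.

2.494 bits

H = −Σ pᵢ log₂ pᵢ.
−0.17·log₂(0.17) = 0.4346
−0.08·log₂(0.08) = 0.2915
−0.18·log₂(0.18) = 0.4453
−0.27·log₂(0.27) = 0.5100
−0.18·log₂(0.18) = 0.4453
−0.12·log₂(0.12) = 0.3671
Sum ≈ 2.4938 → 2.494 bits.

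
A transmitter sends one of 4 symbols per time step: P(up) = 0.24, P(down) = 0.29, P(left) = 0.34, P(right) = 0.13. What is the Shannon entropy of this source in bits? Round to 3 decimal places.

1.924 bits

H = −Σ pᵢ log₂ pᵢ.
−0.24·log₂(0.24) = 0.4941
−0.29·log₂(0.29) = 0.5179
−0.34·log₂(0.34) = 0.5292
−0.13·log₂(0.13) = 0.3826
Sum ≈ 1.9239 → 1.924 bits.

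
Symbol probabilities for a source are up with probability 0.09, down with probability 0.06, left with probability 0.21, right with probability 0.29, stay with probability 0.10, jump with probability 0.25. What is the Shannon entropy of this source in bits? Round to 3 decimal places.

H = −Σ pᵢ log₂ pᵢ.
−0.09·log₂(0.09) = 0.3127
−0.06·log₂(0.06) = 0.2435
−0.21·log₂(0.21) = 0.4728
−0.29·log₂(0.29) = 0.5179
−0.10·log₂(0.10) = 0.3322
−0.25·log₂(0.25) = 0.5000
Sum ≈ 2.3791 → 2.379 bits.

2.379 bits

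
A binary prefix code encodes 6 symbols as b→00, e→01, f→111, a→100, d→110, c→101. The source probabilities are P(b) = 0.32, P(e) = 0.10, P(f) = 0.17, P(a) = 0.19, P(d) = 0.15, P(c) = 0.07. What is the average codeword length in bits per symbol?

L̄ = Σ pᵢ·ℓᵢ = 0.32·2 + 0.10·2 + 0.17·3 + 0.19·3 + 0.15·3 + 0.07·3 = 2.58 bits/symbol.

2.58 bits/symbol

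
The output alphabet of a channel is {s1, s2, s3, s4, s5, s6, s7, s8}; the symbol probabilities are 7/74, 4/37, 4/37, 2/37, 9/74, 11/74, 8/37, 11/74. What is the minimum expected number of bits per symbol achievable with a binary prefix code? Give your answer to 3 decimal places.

Repeatedly combine the two least-probable nodes; the expected code length is the sum of the merged weights.
merge 2/37 + 7/74 → 11/74
merge 4/37 + 4/37 → 8/37
merge 9/74 + 11/74 → 10/37
merge 11/74 + 11/74 → 11/37
merge 8/37 + 8/37 → 16/37
merge 10/37 + 11/37 → 21/37
merge 16/37 + 21/37 → 1
L = 11/74 + 8/37 + 10/37 + 11/37 + 16/37 + 21/37 + 1 = 217/74 ≈ 2.932 bits/symbol.

2.932 bits/symbol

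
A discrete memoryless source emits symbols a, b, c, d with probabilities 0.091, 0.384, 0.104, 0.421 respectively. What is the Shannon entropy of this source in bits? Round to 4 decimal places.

H = −Σ pᵢ log₂ pᵢ.
−0.091·log₂(0.091) = 0.3147
−0.384·log₂(0.384) = 0.5302
−0.104·log₂(0.104) = 0.3396
−0.421·log₂(0.421) = 0.5255
Sum ≈ 1.7100 → 1.7100 bits.

1.7100 bits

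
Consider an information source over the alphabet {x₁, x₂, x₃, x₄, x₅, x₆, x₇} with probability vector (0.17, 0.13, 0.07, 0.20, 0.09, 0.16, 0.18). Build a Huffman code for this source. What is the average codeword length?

2.78 bits/symbol

Repeatedly combine the two least-probable nodes; the expected code length is the sum of the merged weights.
merge 7/100 + 9/100 → 4/25
merge 13/100 + 4/25 → 29/100
merge 4/25 + 17/100 → 33/100
merge 9/50 + 1/5 → 19/50
merge 29/100 + 33/100 → 31/50
merge 19/50 + 31/50 → 1
L = 4/25 + 29/100 + 33/100 + 19/50 + 31/50 + 1 = 139/50 = 2.78 bits/symbol.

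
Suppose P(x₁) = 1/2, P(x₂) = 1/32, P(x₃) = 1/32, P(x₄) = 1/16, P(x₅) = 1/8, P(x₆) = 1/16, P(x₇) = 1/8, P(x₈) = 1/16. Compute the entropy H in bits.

Each probability is a power of 1/2, so log₂(1/p) is an integer.
H = Σ p·log₂(1/p) = 1/2·1 + 1/32·5 + 1/32·5 + 1/16·4 + 1/8·3 + 1/16·4 + 1/8·3 + 1/16·4 = 2.3125 bits.

2.3125 bits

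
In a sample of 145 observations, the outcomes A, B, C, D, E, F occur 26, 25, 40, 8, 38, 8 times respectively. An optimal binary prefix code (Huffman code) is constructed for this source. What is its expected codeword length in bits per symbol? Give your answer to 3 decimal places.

2.393 bits/symbol

Probabilities are the counts divided by 145.
Repeatedly combine the two least-probable nodes; the expected code length is the sum of the merged weights.
merge 8/145 + 8/145 → 16/145
merge 16/145 + 5/29 → 41/145
merge 26/145 + 38/145 → 64/145
merge 8/29 + 41/145 → 81/145
merge 64/145 + 81/145 → 1
L = 16/145 + 41/145 + 64/145 + 81/145 + 1 = 347/145 ≈ 2.393 bits/symbol.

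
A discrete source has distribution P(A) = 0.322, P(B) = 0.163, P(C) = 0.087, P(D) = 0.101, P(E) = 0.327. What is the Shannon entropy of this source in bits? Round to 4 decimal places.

2.1209 bits

H = −Σ pᵢ log₂ pᵢ.
−0.322·log₂(0.322) = 0.5264
−0.163·log₂(0.163) = 0.4266
−0.087·log₂(0.087) = 0.3065
−0.101·log₂(0.101) = 0.3341
−0.327·log₂(0.327) = 0.5273
Sum ≈ 2.1209 → 2.1209 bits.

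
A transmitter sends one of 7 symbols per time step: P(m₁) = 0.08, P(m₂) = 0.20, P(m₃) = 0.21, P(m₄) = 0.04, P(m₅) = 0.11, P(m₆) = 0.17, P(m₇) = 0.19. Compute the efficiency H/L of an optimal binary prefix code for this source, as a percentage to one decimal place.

98.0%

Entropy H = −Σ p log₂ p ≈ 2.6546 bits.
Huffman merges: 1/25+2/25→3/25; 11/100+3/25→23/100; 17/100+19/100→9/25; 1/5+21/100→41/100; 23/100+9/25→59/100; 41/100+59/100→1. L = 271/100 ≈ 2.7100.
Efficiency = H/L = 2.6546/2.7100 = 98.0%.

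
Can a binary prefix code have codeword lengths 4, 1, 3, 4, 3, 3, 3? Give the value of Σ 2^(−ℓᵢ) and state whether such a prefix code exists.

1.125; no

With common denominator 2^4 = 16: Σ 2^(−ℓᵢ) = 1/16 + 8/16 + 2/16 + 1/16 + 2/16 + 2/16 + 2/16 = 18/16 = 1.125.
Kraft's inequality requires Σ ≤ 1; here Σ = 1.125 > 1, so no such prefix code exists.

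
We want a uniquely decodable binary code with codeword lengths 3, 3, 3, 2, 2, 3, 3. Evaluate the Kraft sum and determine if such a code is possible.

With common denominator 2^3 = 8: Σ 2^(−ℓᵢ) = 1/8 + 1/8 + 1/8 + 2/8 + 2/8 + 1/8 + 1/8 = 9/8 = 1.125.
Kraft's inequality requires Σ ≤ 1; here Σ = 1.125 > 1, so no such prefix code exists.

1.125; no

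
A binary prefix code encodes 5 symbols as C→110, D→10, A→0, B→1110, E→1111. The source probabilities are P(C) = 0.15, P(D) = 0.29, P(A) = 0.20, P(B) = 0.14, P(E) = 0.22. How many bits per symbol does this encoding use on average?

2.67 bits/symbol

L̄ = Σ pᵢ·ℓᵢ = 0.15·3 + 0.29·2 + 0.20·1 + 0.14·4 + 0.22·4 = 2.67 bits/symbol.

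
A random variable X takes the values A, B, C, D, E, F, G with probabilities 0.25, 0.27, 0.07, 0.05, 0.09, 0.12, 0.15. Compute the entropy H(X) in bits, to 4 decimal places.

H = −Σ pᵢ log₂ pᵢ.
−0.25·log₂(0.25) = 0.5000
−0.27·log₂(0.27) = 0.5100
−0.07·log₂(0.07) = 0.2686
−0.05·log₂(0.05) = 0.2161
−0.09·log₂(0.09) = 0.3127
−0.12·log₂(0.12) = 0.3671
−0.15·log₂(0.15) = 0.4105
Sum ≈ 2.5849 → 2.5849 bits.

2.5849 bits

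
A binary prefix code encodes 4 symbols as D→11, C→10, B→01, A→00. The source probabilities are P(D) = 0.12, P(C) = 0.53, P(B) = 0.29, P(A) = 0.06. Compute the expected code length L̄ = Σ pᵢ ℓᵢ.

L̄ = Σ pᵢ·ℓᵢ = 0.12·2 + 0.53·2 + 0.29·2 + 0.06·2 = 2 bits/symbol.

2 bits/symbol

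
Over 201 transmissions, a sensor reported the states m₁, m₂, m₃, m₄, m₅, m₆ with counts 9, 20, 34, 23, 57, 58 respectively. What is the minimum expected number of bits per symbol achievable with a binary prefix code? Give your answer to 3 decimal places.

2.403 bits/symbol

Probabilities are the counts divided by 201.
Repeatedly combine the two least-probable nodes; the expected code length is the sum of the merged weights.
merge 3/67 + 20/201 → 29/201
merge 23/201 + 29/201 → 52/201
merge 34/201 + 52/201 → 86/201
merge 19/67 + 58/201 → 115/201
merge 86/201 + 115/201 → 1
L = 29/201 + 52/201 + 86/201 + 115/201 + 1 = 161/67 ≈ 2.403 bits/symbol.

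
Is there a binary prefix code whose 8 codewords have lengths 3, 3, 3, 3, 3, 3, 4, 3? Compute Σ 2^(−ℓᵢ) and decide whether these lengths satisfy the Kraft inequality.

0.9375; yes

With common denominator 2^4 = 16: Σ 2^(−ℓᵢ) = 2/16 + 2/16 + 2/16 + 2/16 + 2/16 + 2/16 + 1/16 + 2/16 = 15/16 = 0.9375.
Kraft's inequality requires Σ ≤ 1; here Σ = 0.9375 ≤ 1, so such a prefix code exists.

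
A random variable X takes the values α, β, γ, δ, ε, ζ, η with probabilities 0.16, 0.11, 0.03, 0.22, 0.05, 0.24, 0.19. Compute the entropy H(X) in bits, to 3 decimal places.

H = −Σ pᵢ log₂ pᵢ.
−0.16·log₂(0.16) = 0.4230
−0.11·log₂(0.11) = 0.3503
−0.03·log₂(0.03) = 0.1518
−0.22·log₂(0.22) = 0.4806
−0.05·log₂(0.05) = 0.2161
−0.24·log₂(0.24) = 0.4941
−0.19·log₂(0.19) = 0.4552
Sum ≈ 2.5711 → 2.571 bits.

2.571 bits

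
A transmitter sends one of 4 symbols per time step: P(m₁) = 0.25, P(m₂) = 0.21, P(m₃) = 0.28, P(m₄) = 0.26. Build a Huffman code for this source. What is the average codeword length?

2 bits/symbol

Repeatedly combine the two least-probable nodes; the expected code length is the sum of the merged weights.
merge 21/100 + 1/4 → 23/50
merge 13/50 + 7/25 → 27/50
merge 23/50 + 27/50 → 1
L = 23/50 + 27/50 + 1 = 2 bits/symbol.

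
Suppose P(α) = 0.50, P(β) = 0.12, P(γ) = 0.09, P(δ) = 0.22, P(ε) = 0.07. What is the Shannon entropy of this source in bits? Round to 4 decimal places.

1.9288 bits

H = −Σ pᵢ log₂ pᵢ.
−0.50·log₂(0.50) = 0.5000
−0.12·log₂(0.12) = 0.3671
−0.09·log₂(0.09) = 0.3127
−0.22·log₂(0.22) = 0.4806
−0.07·log₂(0.07) = 0.2686
Sum ≈ 1.9288 → 1.9288 bits.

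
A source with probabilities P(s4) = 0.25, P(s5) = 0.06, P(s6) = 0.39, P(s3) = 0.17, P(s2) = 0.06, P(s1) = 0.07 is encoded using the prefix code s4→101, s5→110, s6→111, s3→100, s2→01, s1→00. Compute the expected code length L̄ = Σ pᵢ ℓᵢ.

L̄ = Σ pᵢ·ℓᵢ = 0.25·3 + 0.06·3 + 0.39·3 + 0.17·3 + 0.06·2 + 0.07·2 = 2.87 bits/symbol.

2.87 bits/symbol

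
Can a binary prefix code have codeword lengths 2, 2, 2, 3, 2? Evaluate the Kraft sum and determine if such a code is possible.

With common denominator 2^3 = 8: Σ 2^(−ℓᵢ) = 2/8 + 2/8 + 2/8 + 1/8 + 2/8 = 9/8 = 1.125.
Kraft's inequality requires Σ ≤ 1; here Σ = 1.125 > 1, so no such prefix code exists.

1.125; no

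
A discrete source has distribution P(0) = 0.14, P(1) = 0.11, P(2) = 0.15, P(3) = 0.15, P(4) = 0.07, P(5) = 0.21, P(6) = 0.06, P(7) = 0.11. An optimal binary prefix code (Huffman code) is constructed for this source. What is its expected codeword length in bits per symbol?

2.92 bits/symbol

Repeatedly combine the two least-probable nodes; the expected code length is the sum of the merged weights.
merge 3/50 + 7/100 → 13/100
merge 11/100 + 11/100 → 11/50
merge 13/100 + 7/50 → 27/100
merge 3/20 + 3/20 → 3/10
merge 21/100 + 11/50 → 43/100
merge 27/100 + 3/10 → 57/100
merge 43/100 + 57/100 → 1
L = 13/100 + 11/50 + 27/100 + 3/10 + 43/100 + 57/100 + 1 = 73/25 = 2.92 bits/symbol.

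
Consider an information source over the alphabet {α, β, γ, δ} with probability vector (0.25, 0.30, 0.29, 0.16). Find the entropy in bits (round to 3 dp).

1.962 bits

H = −Σ pᵢ log₂ pᵢ.
−0.25·log₂(0.25) = 0.5000
−0.30·log₂(0.30) = 0.5211
−0.29·log₂(0.29) = 0.5179
−0.16·log₂(0.16) = 0.4230
Sum ≈ 1.9620 → 1.962 bits.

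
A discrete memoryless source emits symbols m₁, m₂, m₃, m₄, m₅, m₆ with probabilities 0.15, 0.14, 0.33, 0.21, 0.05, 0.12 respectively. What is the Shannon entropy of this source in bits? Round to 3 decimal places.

2.391 bits

H = −Σ pᵢ log₂ pᵢ.
−0.15·log₂(0.15) = 0.4105
−0.14·log₂(0.14) = 0.3971
−0.33·log₂(0.33) = 0.5278
−0.21·log₂(0.21) = 0.4728
−0.05·log₂(0.05) = 0.2161
−0.12·log₂(0.12) = 0.3671
Sum ≈ 2.3915 → 2.391 bits.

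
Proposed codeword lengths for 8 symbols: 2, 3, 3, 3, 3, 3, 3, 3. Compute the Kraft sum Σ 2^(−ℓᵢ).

With common denominator 2^3 = 8: Σ 2^(−ℓᵢ) = 2/8 + 1/8 + 1/8 + 1/8 + 1/8 + 1/8 + 1/8 + 1/8 = 9/8 = 1.125.

1.125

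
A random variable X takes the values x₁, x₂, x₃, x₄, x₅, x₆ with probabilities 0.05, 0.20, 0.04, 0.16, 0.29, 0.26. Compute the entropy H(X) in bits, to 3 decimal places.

H = −Σ pᵢ log₂ pᵢ.
−0.05·log₂(0.05) = 0.2161
−0.20·log₂(0.20) = 0.4644
−0.04·log₂(0.04) = 0.1858
−0.16·log₂(0.16) = 0.4230
−0.29·log₂(0.29) = 0.5179
−0.26·log₂(0.26) = 0.5053
Sum ≈ 2.3124 → 2.312 bits.

2.312 bits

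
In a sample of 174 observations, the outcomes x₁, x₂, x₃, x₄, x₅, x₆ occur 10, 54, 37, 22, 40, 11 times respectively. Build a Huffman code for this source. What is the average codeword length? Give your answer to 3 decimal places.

Probabilities are the counts divided by 174.
Repeatedly combine the two least-probable nodes; the expected code length is the sum of the merged weights.
merge 5/87 + 11/174 → 7/58
merge 7/58 + 11/87 → 43/174
merge 37/174 + 20/87 → 77/174
merge 43/174 + 9/29 → 97/174
merge 77/174 + 97/174 → 1
L = 7/58 + 43/174 + 77/174 + 97/174 + 1 = 206/87 ≈ 2.368 bits/symbol.

2.368 bits/symbol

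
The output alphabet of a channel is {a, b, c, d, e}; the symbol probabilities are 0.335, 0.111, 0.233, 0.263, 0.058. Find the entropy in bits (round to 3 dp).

H = −Σ pᵢ log₂ pᵢ.
−0.335·log₂(0.335) = 0.5286
−0.111·log₂(0.111) = 0.3520
−0.233·log₂(0.233) = 0.4897
−0.263·log₂(0.263) = 0.5068
−0.058·log₂(0.058) = 0.2383
Sum ≈ 2.1153 → 2.115 bits.

2.115 bits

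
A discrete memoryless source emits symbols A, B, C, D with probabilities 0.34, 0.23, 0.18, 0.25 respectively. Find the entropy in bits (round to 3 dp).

H = −Σ pᵢ log₂ pᵢ.
−0.34·log₂(0.34) = 0.5292
−0.23·log₂(0.23) = 0.4877
−0.18·log₂(0.18) = 0.4453
−0.25·log₂(0.25) = 0.5000
Sum ≈ 1.9621 → 1.962 bits.

1.962 bits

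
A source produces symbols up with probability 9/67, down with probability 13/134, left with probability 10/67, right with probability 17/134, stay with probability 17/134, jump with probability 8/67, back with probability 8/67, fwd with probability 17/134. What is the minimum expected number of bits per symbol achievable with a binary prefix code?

Repeatedly combine the two least-probable nodes; the expected code length is the sum of the merged weights.
merge 13/134 + 8/67 → 29/134
merge 8/67 + 17/134 → 33/134
merge 17/134 + 17/134 → 17/67
merge 9/67 + 10/67 → 19/67
merge 29/134 + 33/134 → 31/67
merge 17/67 + 19/67 → 36/67
merge 31/67 + 36/67 → 1
L = 29/134 + 33/134 + 17/67 + 19/67 + 31/67 + 36/67 + 1 = 3 bits/symbol.

3 bits/symbol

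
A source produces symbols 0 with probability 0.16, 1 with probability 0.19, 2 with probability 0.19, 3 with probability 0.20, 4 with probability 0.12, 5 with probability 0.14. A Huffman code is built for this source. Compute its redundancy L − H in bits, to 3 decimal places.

Entropy H = −Σ p log₂ p ≈ 2.5620 bits.
Huffman merges: 3/25+7/50→13/50; 4/25+19/100→7/20; 19/100+1/5→39/100; 13/50+7/20→61/100; 39/100+61/100→1. L = 261/100 ≈ 2.6100.
L − H = 2.6100 − 2.5620 = 0.048 bits.

0.048 bits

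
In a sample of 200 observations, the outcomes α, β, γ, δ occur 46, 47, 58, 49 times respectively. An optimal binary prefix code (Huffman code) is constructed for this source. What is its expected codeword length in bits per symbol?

2 bits/symbol

Probabilities are the counts divided by 200.
Repeatedly combine the two least-probable nodes; the expected code length is the sum of the merged weights.
merge 23/100 + 47/200 → 93/200
merge 49/200 + 29/100 → 107/200
merge 93/200 + 107/200 → 1
L = 93/200 + 107/200 + 1 = 2 bits/symbol.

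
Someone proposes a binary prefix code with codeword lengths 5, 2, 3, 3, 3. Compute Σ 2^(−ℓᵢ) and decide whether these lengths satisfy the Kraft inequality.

With common denominator 2^5 = 32: Σ 2^(−ℓᵢ) = 1/32 + 8/32 + 4/32 + 4/32 + 4/32 = 21/32 = 0.65625.
Kraft's inequality requires Σ ≤ 1; here Σ = 0.65625 ≤ 1, so such a prefix code exists.

0.65625; yes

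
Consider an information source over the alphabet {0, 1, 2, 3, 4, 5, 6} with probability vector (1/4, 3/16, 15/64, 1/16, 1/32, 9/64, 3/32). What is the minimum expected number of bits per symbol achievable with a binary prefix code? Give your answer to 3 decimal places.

2.609 bits/symbol

Repeatedly combine the two least-probable nodes; the expected code length is the sum of the merged weights.
merge 1/32 + 1/16 → 3/32
merge 3/32 + 3/32 → 3/16
merge 9/64 + 3/16 → 21/64
merge 3/16 + 15/64 → 27/64
merge 1/4 + 21/64 → 37/64
merge 27/64 + 37/64 → 1
L = 3/32 + 3/16 + 21/64 + 27/64 + 37/64 + 1 = 167/64 ≈ 2.609 bits/symbol.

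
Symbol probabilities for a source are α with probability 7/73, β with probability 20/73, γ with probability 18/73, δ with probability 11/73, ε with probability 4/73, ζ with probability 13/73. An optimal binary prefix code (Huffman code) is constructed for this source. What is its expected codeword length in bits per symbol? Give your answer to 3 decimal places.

Repeatedly combine the two least-probable nodes; the expected code length is the sum of the merged weights.
merge 4/73 + 7/73 → 11/73
merge 11/73 + 11/73 → 22/73
merge 13/73 + 18/73 → 31/73
merge 20/73 + 22/73 → 42/73
merge 31/73 + 42/73 → 1
L = 11/73 + 22/73 + 31/73 + 42/73 + 1 = 179/73 ≈ 2.452 bits/symbol.

2.452 bits/symbol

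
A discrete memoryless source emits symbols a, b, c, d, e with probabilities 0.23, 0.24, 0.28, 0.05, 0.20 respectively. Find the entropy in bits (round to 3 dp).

H = −Σ pᵢ log₂ pᵢ.
−0.23·log₂(0.23) = 0.4877
−0.24·log₂(0.24) = 0.4941
−0.28·log₂(0.28) = 0.5142
−0.05·log₂(0.05) = 0.2161
−0.20·log₂(0.20) = 0.4644
Sum ≈ 2.1765 → 2.177 bits.

2.177 bits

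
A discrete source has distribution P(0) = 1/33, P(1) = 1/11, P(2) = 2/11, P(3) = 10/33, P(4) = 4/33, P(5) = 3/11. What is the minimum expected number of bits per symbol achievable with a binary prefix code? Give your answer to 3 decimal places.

Repeatedly combine the two least-probable nodes; the expected code length is the sum of the merged weights.
merge 1/33 + 1/11 → 4/33
merge 4/33 + 4/33 → 8/33
merge 2/11 + 8/33 → 14/33
merge 3/11 + 10/33 → 19/33
merge 14/33 + 19/33 → 1
L = 4/33 + 8/33 + 14/33 + 19/33 + 1 = 26/11 ≈ 2.364 bits/symbol.

2.364 bits/symbol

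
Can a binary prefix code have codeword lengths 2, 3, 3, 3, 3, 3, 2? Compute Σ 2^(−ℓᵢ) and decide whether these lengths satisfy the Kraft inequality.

With common denominator 2^3 = 8: Σ 2^(−ℓᵢ) = 2/8 + 1/8 + 1/8 + 1/8 + 1/8 + 1/8 + 2/8 = 9/8 = 1.125.
Kraft's inequality requires Σ ≤ 1; here Σ = 1.125 > 1, so no such prefix code exists.

1.125; no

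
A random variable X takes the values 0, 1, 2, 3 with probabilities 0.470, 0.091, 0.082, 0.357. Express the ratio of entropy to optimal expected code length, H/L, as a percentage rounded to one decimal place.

Entropy H = −Σ p log₂ p ≈ 1.6530 bits.
Huffman merges: 41/500+91/1000→173/1000; 173/1000+357/1000→53/100; 47/100+53/100→1. L = 1703/1000 ≈ 1.7030.
Efficiency = H/L = 1.6530/1.7030 = 97.1%.

97.1%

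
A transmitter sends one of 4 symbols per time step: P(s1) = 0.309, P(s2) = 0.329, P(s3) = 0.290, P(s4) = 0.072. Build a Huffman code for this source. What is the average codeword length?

Repeatedly combine the two least-probable nodes; the expected code length is the sum of the merged weights.
merge 9/125 + 29/100 → 181/500
merge 309/1000 + 329/1000 → 319/500
merge 181/500 + 319/500 → 1
L = 181/500 + 319/500 + 1 = 2 bits/symbol.

2 bits/symbol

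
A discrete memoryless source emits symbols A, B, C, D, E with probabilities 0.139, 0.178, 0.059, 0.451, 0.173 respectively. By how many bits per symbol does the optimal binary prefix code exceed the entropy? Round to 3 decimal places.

Entropy H = −Σ p log₂ p ≈ 2.0358 bits.
Huffman merges: 59/1000+139/1000→99/500; 173/1000+89/500→351/1000; 99/500+351/1000→549/1000; 451/1000+549/1000→1. L = 1049/500 ≈ 2.0980.
L − H = 2.0980 − 2.0358 = 0.062 bits.

0.062 bits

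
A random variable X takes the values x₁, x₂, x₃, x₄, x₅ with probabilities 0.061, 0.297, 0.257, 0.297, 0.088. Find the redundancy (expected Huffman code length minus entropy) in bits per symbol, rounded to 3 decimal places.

0.050 bits

Entropy H = −Σ p log₂ p ≈ 2.0988 bits.
Huffman merges: 61/1000+11/125→149/1000; 149/1000+257/1000→203/500; 297/1000+297/1000→297/500; 203/500+297/500→1. L = 2149/1000 ≈ 2.1490.
L − H = 2.1490 − 2.0988 = 0.050 bits.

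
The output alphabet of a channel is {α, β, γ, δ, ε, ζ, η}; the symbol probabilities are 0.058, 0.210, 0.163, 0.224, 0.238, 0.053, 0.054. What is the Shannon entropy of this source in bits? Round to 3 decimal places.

H = −Σ pᵢ log₂ pᵢ.
−0.058·log₂(0.058) = 0.2383
−0.210·log₂(0.210) = 0.4728
−0.163·log₂(0.163) = 0.4266
−0.224·log₂(0.224) = 0.4835
−0.238·log₂(0.238) = 0.4929
−0.053·log₂(0.053) = 0.2246
−0.054·log₂(0.054) = 0.2274
Sum ≈ 2.5660 → 2.566 bits.

2.566 bits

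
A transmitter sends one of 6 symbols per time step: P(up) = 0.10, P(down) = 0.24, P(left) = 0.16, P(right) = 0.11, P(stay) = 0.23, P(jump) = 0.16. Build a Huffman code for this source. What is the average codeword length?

2.53 bits/symbol

Repeatedly combine the two least-probable nodes; the expected code length is the sum of the merged weights.
merge 1/10 + 11/100 → 21/100
merge 4/25 + 4/25 → 8/25
merge 21/100 + 23/100 → 11/25
merge 6/25 + 8/25 → 14/25
merge 11/25 + 14/25 → 1
L = 21/100 + 8/25 + 11/25 + 14/25 + 1 = 253/100 = 2.53 bits/symbol.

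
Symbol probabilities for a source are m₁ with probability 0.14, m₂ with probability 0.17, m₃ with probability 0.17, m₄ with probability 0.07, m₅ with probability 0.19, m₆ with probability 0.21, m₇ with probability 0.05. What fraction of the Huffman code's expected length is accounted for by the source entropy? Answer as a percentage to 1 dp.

98.5%

Entropy H = −Σ p log₂ p ≈ 2.6790 bits.
Huffman merges: 1/20+7/100→3/25; 3/25+7/50→13/50; 17/100+17/100→17/50; 19/100+21/100→2/5; 13/50+17/50→3/5; 2/5+3/5→1. L = 68/25 ≈ 2.7200.
Efficiency = H/L = 2.6790/2.7200 = 98.5%.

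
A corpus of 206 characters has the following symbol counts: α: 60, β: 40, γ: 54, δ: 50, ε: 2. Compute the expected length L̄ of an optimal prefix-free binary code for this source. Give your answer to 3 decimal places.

2.204 bits/symbol

Probabilities are the counts divided by 206.
Repeatedly combine the two least-probable nodes; the expected code length is the sum of the merged weights.
merge 1/103 + 20/103 → 21/103
merge 21/103 + 25/103 → 46/103
merge 27/103 + 30/103 → 57/103
merge 46/103 + 57/103 → 1
L = 21/103 + 46/103 + 57/103 + 1 = 227/103 ≈ 2.204 bits/symbol.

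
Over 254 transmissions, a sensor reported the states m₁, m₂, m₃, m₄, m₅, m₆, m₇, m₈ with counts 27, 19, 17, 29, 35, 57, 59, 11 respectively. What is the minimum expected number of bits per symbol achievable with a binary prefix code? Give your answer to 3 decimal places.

2.835 bits/symbol

Probabilities are the counts divided by 254.
Repeatedly combine the two least-probable nodes; the expected code length is the sum of the merged weights.
merge 11/254 + 17/254 → 14/127
merge 19/254 + 27/254 → 23/127
merge 14/127 + 29/254 → 57/254
merge 35/254 + 23/127 → 81/254
merge 57/254 + 57/254 → 57/127
merge 59/254 + 81/254 → 70/127
merge 57/127 + 70/127 → 1
L = 14/127 + 23/127 + 57/254 + 81/254 + 57/127 + 70/127 + 1 = 360/127 ≈ 2.835 bits/symbol.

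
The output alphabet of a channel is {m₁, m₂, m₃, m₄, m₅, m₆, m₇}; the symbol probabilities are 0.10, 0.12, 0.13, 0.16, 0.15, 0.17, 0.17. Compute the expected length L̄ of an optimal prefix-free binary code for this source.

Repeatedly combine the two least-probable nodes; the expected code length is the sum of the merged weights.
merge 1/10 + 3/25 → 11/50
merge 13/100 + 3/20 → 7/25
merge 4/25 + 17/100 → 33/100
merge 17/100 + 11/50 → 39/100
merge 7/25 + 33/100 → 61/100
merge 39/100 + 61/100 → 1
L = 11/50 + 7/25 + 33/100 + 39/100 + 61/100 + 1 = 283/100 = 2.83 bits/symbol.

2.83 bits/symbol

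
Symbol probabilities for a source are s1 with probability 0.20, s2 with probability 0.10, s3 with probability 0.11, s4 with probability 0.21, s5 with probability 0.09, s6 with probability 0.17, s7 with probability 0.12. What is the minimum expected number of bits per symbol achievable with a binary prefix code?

Repeatedly combine the two least-probable nodes; the expected code length is the sum of the merged weights.
merge 9/100 + 1/10 → 19/100
merge 11/100 + 3/25 → 23/100
merge 17/100 + 19/100 → 9/25
merge 1/5 + 21/100 → 41/100
merge 23/100 + 9/25 → 59/100
merge 41/100 + 59/100 → 1
L = 19/100 + 23/100 + 9/25 + 41/100 + 59/100 + 1 = 139/50 = 2.78 bits/symbol.

2.78 bits/symbol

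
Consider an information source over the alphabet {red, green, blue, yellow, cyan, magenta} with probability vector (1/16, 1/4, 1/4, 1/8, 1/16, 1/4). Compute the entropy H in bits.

Each probability is a power of 1/2, so log₂(1/p) is an integer.
H = Σ p·log₂(1/p) = 1/16·4 + 1/4·2 + 1/4·2 + 1/8·3 + 1/16·4 + 1/4·2 = 2.375 bits.

2.375 bits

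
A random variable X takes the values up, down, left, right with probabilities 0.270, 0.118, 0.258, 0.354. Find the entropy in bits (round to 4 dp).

H = −Σ pᵢ log₂ pᵢ.
−0.270·log₂(0.270) = 0.5100
−0.118·log₂(0.118) = 0.3638
−0.258·log₂(0.258) = 0.5043
−0.354·log₂(0.354) = 0.5304
Sum ≈ 1.9085 → 1.9085 bits.

1.9085 bits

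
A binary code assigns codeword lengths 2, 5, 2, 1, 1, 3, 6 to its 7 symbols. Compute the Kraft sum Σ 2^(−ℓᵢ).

1.671875

With common denominator 2^6 = 64: Σ 2^(−ℓᵢ) = 16/64 + 2/64 + 16/64 + 32/64 + 32/64 + 8/64 + 1/64 = 107/64 = 1.671875.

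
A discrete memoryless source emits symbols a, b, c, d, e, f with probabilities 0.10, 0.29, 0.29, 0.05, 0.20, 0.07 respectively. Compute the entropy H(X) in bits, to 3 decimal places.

2.317 bits

H = −Σ pᵢ log₂ pᵢ.
−0.10·log₂(0.10) = 0.3322
−0.29·log₂(0.29) = 0.5179
−0.29·log₂(0.29) = 0.5179
−0.05·log₂(0.05) = 0.2161
−0.20·log₂(0.20) = 0.4644
−0.07·log₂(0.07) = 0.2686
Sum ≈ 2.3170 → 2.317 bits.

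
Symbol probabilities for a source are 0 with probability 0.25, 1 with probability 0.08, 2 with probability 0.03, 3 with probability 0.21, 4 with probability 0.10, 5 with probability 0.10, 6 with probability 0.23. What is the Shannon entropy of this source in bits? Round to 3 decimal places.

H = −Σ pᵢ log₂ pᵢ.
−0.25·log₂(0.25) = 0.5000
−0.08·log₂(0.08) = 0.2915
−0.03·log₂(0.03) = 0.1518
−0.21·log₂(0.21) = 0.4728
−0.10·log₂(0.10) = 0.3322
−0.10·log₂(0.10) = 0.3322
−0.23·log₂(0.23) = 0.4877
Sum ≈ 2.5682 → 2.568 bits.

2.568 bits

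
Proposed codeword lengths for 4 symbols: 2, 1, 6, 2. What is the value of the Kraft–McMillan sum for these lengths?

1.015625

With common denominator 2^6 = 64: Σ 2^(−ℓᵢ) = 16/64 + 32/64 + 1/64 + 16/64 = 65/64 = 1.015625.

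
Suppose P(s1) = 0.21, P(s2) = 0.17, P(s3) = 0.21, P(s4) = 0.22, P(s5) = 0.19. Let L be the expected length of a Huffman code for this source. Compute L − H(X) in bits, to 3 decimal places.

Entropy H = −Σ p log₂ p ≈ 2.3160 bits.
Huffman merges: 17/100+19/100→9/25; 21/100+21/100→21/50; 11/50+9/25→29/50; 21/50+29/50→1. L = 59/25 ≈ 2.3600.
L − H = 2.3600 − 2.3160 = 0.044 bits.

0.044 bits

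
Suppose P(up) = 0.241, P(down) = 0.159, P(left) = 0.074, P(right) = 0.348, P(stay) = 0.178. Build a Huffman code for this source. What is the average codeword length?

Repeatedly combine the two least-probable nodes; the expected code length is the sum of the merged weights.
merge 37/500 + 159/1000 → 233/1000
merge 89/500 + 233/1000 → 411/1000
merge 241/1000 + 87/250 → 589/1000
merge 411/1000 + 589/1000 → 1
L = 233/1000 + 411/1000 + 589/1000 + 1 = 2233/1000 = 2.233 bits/symbol.

2.233 bits/symbol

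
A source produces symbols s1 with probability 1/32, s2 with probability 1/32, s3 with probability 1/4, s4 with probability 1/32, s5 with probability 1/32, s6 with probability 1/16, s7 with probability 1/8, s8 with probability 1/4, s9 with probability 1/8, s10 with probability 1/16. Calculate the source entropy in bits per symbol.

Each probability is a power of 1/2, so log₂(1/p) is an integer.
H = Σ p·log₂(1/p) = 1/32·5 + 1/32·5 + 1/4·2 + 1/32·5 + 1/32·5 + 1/16·4 + 1/8·3 + 1/4·2 + 1/8·3 + 1/16·4 = 2.875 bits.

2.875 bits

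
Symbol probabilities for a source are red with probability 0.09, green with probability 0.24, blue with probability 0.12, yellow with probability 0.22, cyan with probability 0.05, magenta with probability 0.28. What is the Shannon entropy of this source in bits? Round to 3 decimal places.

2.385 bits

H = −Σ pᵢ log₂ pᵢ.
−0.09·log₂(0.09) = 0.3127
−0.24·log₂(0.24) = 0.4941
−0.12·log₂(0.12) = 0.3671
−0.22·log₂(0.22) = 0.4806
−0.05·log₂(0.05) = 0.2161
−0.28·log₂(0.28) = 0.5142
Sum ≈ 2.3847 → 2.385 bits.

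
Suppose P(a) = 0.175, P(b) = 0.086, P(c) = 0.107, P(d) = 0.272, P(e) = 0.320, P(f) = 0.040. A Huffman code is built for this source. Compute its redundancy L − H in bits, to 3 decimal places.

0.047 bits

Entropy H = −Σ p log₂ p ≈ 2.3121 bits.
Huffman merges: 1/25+43/500→63/500; 107/1000+63/500→233/1000; 7/40+233/1000→51/125; 34/125+8/25→74/125; 51/125+74/125→1. L = 2359/1000 ≈ 2.3590.
L − H = 2.3590 − 2.3121 = 0.047 bits.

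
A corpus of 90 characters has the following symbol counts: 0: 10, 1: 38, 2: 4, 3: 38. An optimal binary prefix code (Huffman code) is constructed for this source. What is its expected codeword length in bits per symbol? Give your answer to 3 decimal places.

Probabilities are the counts divided by 90.
Repeatedly combine the two least-probable nodes; the expected code length is the sum of the merged weights.
merge 2/45 + 1/9 → 7/45
merge 7/45 + 19/45 → 26/45
merge 19/45 + 26/45 → 1
L = 7/45 + 26/45 + 1 = 26/15 ≈ 1.733 bits/symbol.

1.733 bits/symbol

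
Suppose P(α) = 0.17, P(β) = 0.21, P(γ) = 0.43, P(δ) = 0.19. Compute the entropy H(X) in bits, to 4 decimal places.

H = −Σ pᵢ log₂ pᵢ.
−0.17·log₂(0.17) = 0.4346
−0.21·log₂(0.21) = 0.4728
−0.43·log₂(0.43) = 0.5236
−0.19·log₂(0.19) = 0.4552
Sum ≈ 1.8862 → 1.8862 bits.

1.8862 bits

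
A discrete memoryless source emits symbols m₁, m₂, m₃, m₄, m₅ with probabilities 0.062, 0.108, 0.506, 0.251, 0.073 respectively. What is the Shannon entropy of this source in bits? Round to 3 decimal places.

H = −Σ pᵢ log₂ pᵢ.
−0.062·log₂(0.062) = 0.2487
−0.108·log₂(0.108) = 0.3468
−0.506·log₂(0.506) = 0.4973
−0.251·log₂(0.251) = 0.5006
−0.073·log₂(0.073) = 0.2756
Sum ≈ 1.8690 → 1.869 bits.

1.869 bits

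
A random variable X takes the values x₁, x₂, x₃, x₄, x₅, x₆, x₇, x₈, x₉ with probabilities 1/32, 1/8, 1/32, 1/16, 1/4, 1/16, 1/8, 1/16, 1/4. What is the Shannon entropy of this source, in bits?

Each probability is a power of 1/2, so log₂(1/p) is an integer.
H = Σ p·log₂(1/p) = 1/32·5 + 1/8·3 + 1/32·5 + 1/16·4 + 1/4·2 + 1/16·4 + 1/8·3 + 1/16·4 + 1/4·2 = 2.8125 bits.

2.8125 bits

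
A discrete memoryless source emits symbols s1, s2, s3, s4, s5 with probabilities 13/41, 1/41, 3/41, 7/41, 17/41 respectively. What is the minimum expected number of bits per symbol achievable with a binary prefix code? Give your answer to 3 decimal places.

Repeatedly combine the two least-probable nodes; the expected code length is the sum of the merged weights.
merge 1/41 + 3/41 → 4/41
merge 4/41 + 7/41 → 11/41
merge 11/41 + 13/41 → 24/41
merge 17/41 + 24/41 → 1
L = 4/41 + 11/41 + 24/41 + 1 = 80/41 ≈ 1.951 bits/symbol.

1.951 bits/symbol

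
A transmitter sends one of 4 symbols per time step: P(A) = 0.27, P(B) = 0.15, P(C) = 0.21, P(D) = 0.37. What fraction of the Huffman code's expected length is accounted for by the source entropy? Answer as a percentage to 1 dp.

Entropy H = −Σ p log₂ p ≈ 1.9241 bits.
Huffman merges: 3/20+21/100→9/25; 27/100+9/25→63/100; 37/100+63/100→1. L = 199/100 ≈ 1.9900.
Efficiency = H/L = 1.9241/1.9900 = 96.7%.

96.7%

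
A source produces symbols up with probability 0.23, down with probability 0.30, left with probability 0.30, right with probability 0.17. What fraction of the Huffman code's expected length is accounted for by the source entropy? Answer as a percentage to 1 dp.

98.2%

Entropy H = −Σ p log₂ p ≈ 1.9644 bits.
Huffman merges: 17/100+23/100→2/5; 3/10+3/10→3/5; 2/5+3/5→1. L = 2 ≈ 2.0000.
Efficiency = H/L = 1.9644/2.0000 = 98.2%.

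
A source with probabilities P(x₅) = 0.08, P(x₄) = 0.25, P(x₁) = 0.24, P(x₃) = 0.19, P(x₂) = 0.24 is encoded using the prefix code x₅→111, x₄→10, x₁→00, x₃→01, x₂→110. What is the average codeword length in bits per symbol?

2.32 bits/symbol

L̄ = Σ pᵢ·ℓᵢ = 0.08·3 + 0.25·2 + 0.24·2 + 0.19·2 + 0.24·3 = 2.32 bits/symbol.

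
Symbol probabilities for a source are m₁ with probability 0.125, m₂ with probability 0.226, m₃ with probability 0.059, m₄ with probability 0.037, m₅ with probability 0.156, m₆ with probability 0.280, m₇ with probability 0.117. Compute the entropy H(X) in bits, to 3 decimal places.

2.571 bits

H = −Σ pᵢ log₂ pᵢ.
−0.125·log₂(0.125) = 0.3750
−0.226·log₂(0.226) = 0.4849
−0.059·log₂(0.059) = 0.2409
−0.037·log₂(0.037) = 0.1760
−0.156·log₂(0.156) = 0.4181
−0.280·log₂(0.280) = 0.5142
−0.117·log₂(0.117) = 0.3622
Sum ≈ 2.5713 → 2.571 bits.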